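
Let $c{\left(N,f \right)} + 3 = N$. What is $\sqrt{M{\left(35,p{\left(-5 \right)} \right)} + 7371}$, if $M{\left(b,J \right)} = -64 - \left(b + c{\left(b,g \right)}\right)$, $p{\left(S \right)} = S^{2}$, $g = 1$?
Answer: $2 \sqrt{1810} \approx 85.088$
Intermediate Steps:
$c{\left(N,f \right)} = -3 + N$
$M{\left(b,J \right)} = -61 - 2 b$ ($M{\left(b,J \right)} = -64 - \left(b + \left(-3 + b\right)\right) = -64 - \left(-3 + 2 b\right) = -61 - 2 b$)
$\sqrt{M{\left(35,p{\left(-5 \right)} \right)} + 7371} = \sqrt{\left(-61 - 70\right) + 7371} = \sqrt{-131 + 7371} = \sqrt{7240} = 2 \sqrt{1810}$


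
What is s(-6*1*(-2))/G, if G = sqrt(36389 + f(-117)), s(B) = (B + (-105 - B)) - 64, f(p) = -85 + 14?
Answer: -169*sqrt(36318)/36318 ≈ -0.88680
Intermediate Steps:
f(p) = -71
s(B) = -169 (s(B) = -105 - 64 = -169)
G = sqrt(36318) (G = sqrt(36389 - 71) = sqrt(36318) ≈ 190.57)
s(-6*1*(-2))/G = -169*sqrt(36318)/36318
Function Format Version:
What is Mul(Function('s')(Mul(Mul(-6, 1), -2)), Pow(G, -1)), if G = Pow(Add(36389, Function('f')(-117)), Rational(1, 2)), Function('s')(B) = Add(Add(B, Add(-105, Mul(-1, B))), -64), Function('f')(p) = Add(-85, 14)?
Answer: Mul(Rational(-169, 36318), Pow(36318, Rational(1, 2))) ≈ -0.88680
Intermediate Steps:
Function('f')(p) = -71
Function('s')(B) = -169 (Function('s')(B) = Add(-105, -64) = -169)
G = Pow(36318, Rational(1, 2)) (G = Pow(Add(36389, -71), Rational(1, 2)) = Pow(36318, Rational(1, 2)) ≈ 190.57)
Mul(Function('s')(Mul(Mul(-6, 1), -2)), Pow(G, -1)) = Mul(-169, Pow(Pow(36318, Rational(1, 2)), -1)) = Mul(-169, Mul(Rational(1, 36318), Pow(36318, Rational(1, 2)))) = Mul(Rational(-169, 36318), Pow(36318, Rational(1, 2)))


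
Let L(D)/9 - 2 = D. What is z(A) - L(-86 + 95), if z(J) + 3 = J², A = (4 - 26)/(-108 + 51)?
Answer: -330914/3249 ≈ -101.85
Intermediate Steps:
L(D) = 18 + 9*D
A = 22/57 (A = -22/(-57) = -22*(-1/57) = 22/57 ≈ 0.38596)
z(J) = -3 + J²
z(A) - L(-86 + 95) = (-3 + (22/57)²) - (18 + 9*(-86 + 95)) = (-3 + 484/3249) - (18 + 9*9) = -9263/3249 - (18 + 81) = -9263/3249 - 1*99 = -9263/3249 - 99 = -330914/3249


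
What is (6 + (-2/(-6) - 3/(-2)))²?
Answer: 2209/36 ≈ 61.361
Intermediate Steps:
(6 + (-2/(-6) - 3/(-2)))² = (6 + (-2*(-⅙) - 3*(-½)))² = (6 + (⅓ + 3/2))² = (6 + 11/6)² = (47/6)² = 2209/36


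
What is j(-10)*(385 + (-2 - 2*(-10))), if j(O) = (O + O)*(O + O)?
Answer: 161200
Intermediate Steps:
j(O) = 4*O**2 (j(O) = (2*O)*(2*O) = 4*O**2)
j(-10)*(385 + (-2 - 2*(-10))) = (4*(-10)**2)*(385 + (-2 - 2*(-10))) = (4*100)*(385 + (-2 + 20)) = 400*(385 + 18) = 400*403 = 161200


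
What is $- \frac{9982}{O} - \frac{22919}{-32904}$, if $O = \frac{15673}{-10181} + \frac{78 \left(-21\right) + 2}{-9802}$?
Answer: $\frac{16390152503216453}{2253440804760} \approx 7273.4$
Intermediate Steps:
$O = - \frac{68485315}{49897081}$ ($O = 15673 \left(- \frac{1}{10181}\right) + \left(-1638 + 2\right) \left(- \frac{1}{9802}\right) = - \frac{15673}{10181} - - \frac{818}{4901} = - \frac{15673}{10181} + \frac{818}{4901} = - \frac{68485315}{49897081} \approx -1.3725$)
$- \frac{9982}{O} - \frac{22919}{-32904} = - \frac{9982}{- \frac{68485315}{49897081}} - \frac{22919}{-32904} = \left(-9982\right) \left(- \frac{49897081}{68485315}\right) - - \frac{22919}{32904} = \frac{498072662542}{68485315} + \frac{22919}{32904} = \frac{16390152503216453}{2253440804760}$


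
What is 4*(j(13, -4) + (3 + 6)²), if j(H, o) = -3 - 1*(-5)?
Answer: 332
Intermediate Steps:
j(H, o) = 2 (j(H, o) = -3 + 5 = 2)
4*(j(13, -4) + (3 + 6)²) = 4*(2 + (3 + 6)²) = 4*(2 + 9²) = 4*(2 + 81) = 4*83 = 332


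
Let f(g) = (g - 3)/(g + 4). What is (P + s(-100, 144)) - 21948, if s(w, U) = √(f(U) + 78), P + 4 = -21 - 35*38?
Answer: -23303 + √432345/74 ≈ -23294.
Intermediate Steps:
P = -1355 (P = -4 + (-21 - 35*38) = -4 + (-21 - 1330) = -4 - 1351 = -1355)
f(g) = (-3 + g)/(4 + g)
s(w, U) = √(78 + (-3 + U)/(4 + U)) (s(w, U) = √((-3 + U)/(4 + U) + 78) = √(78 + (-3 + U)/(4 + U)))
(P + s(-100, 144)) - 21948 = (-1355 + √((309 + 79*144)/(4 + 144))) - 21948 = (-1355 + √((309 + 11376)/148)) - 21948 = (-1355 + √((1/148)*11685)) - 21948 = (-1355 + √(11685/148)) - 21948 = (-1355 + √432345/74) - 21948 = -23303 + √432345/74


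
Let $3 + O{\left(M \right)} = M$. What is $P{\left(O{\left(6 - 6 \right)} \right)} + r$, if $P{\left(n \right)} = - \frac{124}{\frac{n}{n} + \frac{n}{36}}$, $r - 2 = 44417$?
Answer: $\frac{487121}{11} \approx 44284.0$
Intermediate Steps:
$O{\left(M \right)} = -3 + M$
$r = 44419$ ($r = 2 + 44417 = 44419$)
$P{\left(n \right)} = - \frac{124}{1 + \frac{n}{36}}$ ($P{\left(n \right)} = - \frac{124}{1 + n \frac{1}{36}} = - \frac{124}{1 + \frac{n}{36}}$)
$P{\left(O{\left(6 - 6 \right)} \right)} + r = - \frac{4464}{36 + \left(-3 + \left(6 - 6\right)\right)} + 44419 = - \frac{4464}{36 + \left(-3 + 0\right)} + 44419 = - \frac{4464}{36 - 3} + 44419 = - \frac{4464}{33} + 44419 = \left(-4464\right) \frac{1}{33} + 44419 = - \frac{1488}{11} + 44419 = \frac{487121}{11}$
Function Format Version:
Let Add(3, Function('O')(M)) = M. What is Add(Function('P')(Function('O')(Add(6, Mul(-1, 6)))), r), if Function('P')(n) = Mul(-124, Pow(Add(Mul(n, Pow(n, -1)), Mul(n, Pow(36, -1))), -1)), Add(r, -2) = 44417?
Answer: Rational(487121, 11) ≈ 44284.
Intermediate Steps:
Function('O')(M) = Add(-3, M)
r = 44419 (r = Add(2, 44417) = 44419)
Function('P')(n) = Mul(-124, Pow(Add(1, Mul(Rational(1, 36), n)), -1)) (Function('P')(n) = Mul(-124, Pow(Add(1, Mul(n, Rational(1, 36))), -1)) = Mul(-124, Pow(Add(1, Mul(Rational(1, 36), n)), -1)))
Add(Function('P')(Function('O')(Add(6, Mul(-1, 6)))), r) = Add(Mul(-4464, Pow(Add(36, Add(-3, Add(6, Mul(-1, 6)))), -1)), 44419) = Add(Mul(-4464, Pow(Add(36, Add(-3, Add(6, -6))), -1)), 44419) = Add(Mul(-4464, Pow(Add(36, Add(-3, 0)), -1)), 44419) = Add(Mul(-4464, Pow(Add(36, -3), -1)), 44419) = Add(Mul(-4464, Pow(33, -1)), 44419) = Add(Mul(-4464, Rational(1, 33)), 44419) = Add(Rational(-1488, 11), 44419) = Rational(487121, 11)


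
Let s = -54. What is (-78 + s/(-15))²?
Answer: 138384/25 ≈ 5535.4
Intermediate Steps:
(-78 + s/(-15))² = (-78 - 54/(-15))² = (-78 - 54*(-1/15))² = (-78 + 18/5)² = (-372/5)² = 138384/25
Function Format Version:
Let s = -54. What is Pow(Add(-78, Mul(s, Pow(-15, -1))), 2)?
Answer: Rational(138384, 25) ≈ 5535.4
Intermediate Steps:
Pow(Add(-78, Mul(s, Pow(-15, -1))), 2) = Pow(Add(-78, Mul(-54, Pow(-15, -1))), 2) = Pow(Add(-78, Mul(-54, Rational(-1, 15))), 2) = Pow(Add(-78, Rational(18, 5)), 2) = Pow(Rational(-372, 5), 2) = Rational(138384, 25)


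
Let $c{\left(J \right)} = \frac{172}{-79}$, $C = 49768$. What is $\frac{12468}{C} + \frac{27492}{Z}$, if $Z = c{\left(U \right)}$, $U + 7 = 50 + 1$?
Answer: $- \frac{6755461383}{535006} \approx -12627.0$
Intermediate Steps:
$U = 44$ ($U = -7 + \left(50 + 1\right) = -7 + 51 = 44$)
$c{\left(J \right)} = - \frac{172}{79}$ ($c{\left(J \right)} = 172 \left(- \frac{1}{79}\right) = - \frac{172}{79}$)
$Z = - \frac{172}{79} \approx -2.1772$
$\frac{12468}{C} + \frac{27492}{Z} = \frac{12468}{49768} + \frac{27492}{- \frac{172}{79}} = 12468 \cdot \frac{1}{49768} + 27492 \left(- \frac{79}{172}\right) = \frac{3117}{12442} - \frac{542967}{43} = - \frac{6755461383}{535006}$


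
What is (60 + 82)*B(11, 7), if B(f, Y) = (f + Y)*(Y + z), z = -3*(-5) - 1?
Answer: 53676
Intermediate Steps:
z = 14 (z = 15 - 1 = 14)
B(f, Y) = (14 + Y)*(Y + f) (B(f, Y) = (f + Y)*(Y + 14) = (Y + f)*(14 + Y) = (14 + Y)*(Y + f))
(60 + 82)*B(11, 7) = (60 + 82)*(7² + 14*7 + 14*11 + 7*11) = 142*(49 + 98 + 154 + 77) = 142*378 = 53676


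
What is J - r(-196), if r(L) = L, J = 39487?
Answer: 39683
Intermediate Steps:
J - r(-196) = 39487 - 1*(-196) = 39487 + 196 = 39683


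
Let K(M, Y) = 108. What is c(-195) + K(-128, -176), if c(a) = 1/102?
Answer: 11017/102 ≈ 108.01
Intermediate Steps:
c(a) = 1/102
c(-195) + K(-128, -176) = 1/102 + 108 = 11017/102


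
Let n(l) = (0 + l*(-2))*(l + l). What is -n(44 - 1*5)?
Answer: 6084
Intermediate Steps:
n(l) = -4*l² (n(l) = (0 - 2*l)*(2*l) = (-2*l)*(2*l) = -4*l²)
-n(44 - 1*5) = -(-4)*(44 - 1*5)² = -(-4)*(44 - 5)² = -(-4)*39² = -(-4)*1521 = -1*(-6084) = 6084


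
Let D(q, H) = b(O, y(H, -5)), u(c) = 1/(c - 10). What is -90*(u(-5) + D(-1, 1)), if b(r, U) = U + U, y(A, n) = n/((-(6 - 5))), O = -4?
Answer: -894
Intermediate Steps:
y(A, n) = -n (y(A, n) = n/((-1*1)) = n/(-1) = n*(-1) = -n)
b(r, U) = 2*U
u(c) = 1/(-10 + c)
D(q, H) = 10 (D(q, H) = 2*(-1*(-5)) = 2*5 = 10)
-90*(u(-5) + D(-1, 1)) = -90*(1/(-10 - 5) + 10) = -90*(1/(-15) + 10) = -90*(-1/15 + 10) = -90*149/15 = -894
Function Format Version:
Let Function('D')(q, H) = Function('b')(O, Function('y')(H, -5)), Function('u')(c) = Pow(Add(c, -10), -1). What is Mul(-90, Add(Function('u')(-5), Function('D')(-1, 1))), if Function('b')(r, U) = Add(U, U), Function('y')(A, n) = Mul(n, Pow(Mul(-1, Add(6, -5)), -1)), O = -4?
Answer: -894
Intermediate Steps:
Function('y')(A, n) = Mul(-1, n) (Function('y')(A, n) = Mul(n, Pow(Mul(-1, 1), -1)) = Mul(n, Pow(-1, -1)) = Mul(n, -1) = Mul(-1, n))
Function('b')(r, U) = Mul(2, U)
Function('u')(c) = Pow(Add(-10, c), -1)
Function('D')(q, H) = 10 (Function('D')(q, H) = Mul(2, Mul(-1, -5)) = Mul(2, 5) = 10)
Mul(-90, Add(Function('u')(-5), Function('D')(-1, 1))) = Mul(-90, Add(Pow(Add(-10, -5), -1), 10)) = Mul(-90, Add(Pow(-15, -1), 10)) = Mul(-90, Add(Rational(-1, 15), 10)) = Mul(-90, Rational(149, 15)) = -894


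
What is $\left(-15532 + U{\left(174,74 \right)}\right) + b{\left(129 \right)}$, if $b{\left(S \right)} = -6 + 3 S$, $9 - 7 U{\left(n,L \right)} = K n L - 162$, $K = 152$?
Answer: $- \frac{2063038}{7} \approx -2.9472 \cdot 10^{5}$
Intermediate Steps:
$U{\left(n,L \right)} = \frac{171}{7} - \frac{152 L n}{7}$ ($U{\left(n,L \right)} = \frac{9}{7} - \frac{152 n L - 162}{7} = \frac{9}{7} - \frac{152 L n - 162}{7} = \frac{9}{7} - \frac{-162 + 152 L n}{7} = \frac{9}{7} - \left(- \frac{162}{7} + \frac{152 L n}{7}\right) = \frac{171}{7} - \frac{152 L n}{7}$)
$\left(-15532 + U{\left(174,74 \right)}\right) + b{\left(129 \right)} = \left(-15532 + \left(\frac{171}{7} - \frac{11248}{7} \cdot 174\right)\right) + \left(-6 + 3 \cdot 129\right) = \left(-15532 + \left(\frac{171}{7} - \frac{1957152}{7}\right)\right) + \left(-6 + 387\right) = \left(-15532 - \frac{1956981}{7}\right) + 381 = - \frac{2065705}{7} + 381 = - \frac{2063038}{7}$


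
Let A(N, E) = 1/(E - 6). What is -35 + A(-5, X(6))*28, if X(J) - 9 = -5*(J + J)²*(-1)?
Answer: -25277/723 ≈ -34.961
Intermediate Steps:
X(J) = 9 + 20*J² (X(J) = 9 - 5*(J + J)²*(-1) = 9 - 5*4*J²*(-1) = 9 - 20*J²*(-1) = 9 + 20*J²)
A(N, E) = 1/(-6 + E)
-35 + A(-5, X(6))*28 = -35 + 28/(-6 + (9 + 20*6²)) = -35 + 28/(-6 + (9 + 20*36)) = -35 + 28/(-6 + (9 + 720)) = -35 + 28/(-6 + 729) = -35 + 28/723 = -25277/723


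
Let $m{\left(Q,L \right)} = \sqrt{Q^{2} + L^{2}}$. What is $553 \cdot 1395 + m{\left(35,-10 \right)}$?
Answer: $771435 + 5 \sqrt{53} \approx 7.7147 \cdot 10^{5}$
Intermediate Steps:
$m{\left(Q,L \right)} = \sqrt{L^{2} + Q^{2}}$
$553 \cdot 1395 + m{\left(35,-10 \right)} = 553 \cdot 1395 + \sqrt{\left(-10\right)^{2} + 35^{2}} = 771435 + \sqrt{100 + 1225} = 771435 + \sqrt{1325} = 771435 + 5 \sqrt{53}$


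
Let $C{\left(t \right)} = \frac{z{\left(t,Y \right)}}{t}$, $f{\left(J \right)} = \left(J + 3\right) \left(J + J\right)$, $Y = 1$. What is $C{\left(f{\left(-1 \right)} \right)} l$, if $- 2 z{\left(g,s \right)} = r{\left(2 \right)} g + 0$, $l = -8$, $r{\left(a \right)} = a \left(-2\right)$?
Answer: $-16$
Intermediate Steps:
$r{\left(a \right)} = - 2 a$
$z{\left(g,s \right)} = 2 g$ ($z{\left(g,s \right)} = - \frac{\left(-2\right) 2 g + 0}{2} = - \frac{- 4 g + 0}{2} = - \frac{\left(-4\right) g}{2} = 2 g$)
$f{\left(J \right)} = 2 J \left(3 + J\right)$ ($f{\left(J \right)} = \left(3 + J\right) 2 J = 2 J \left(3 + J\right)$)
$C{\left(t \right)} = 2$ ($C{\left(t \right)} = \frac{2 t}{t} = 2$)
$C{\left(f{\left(-1 \right)} \right)} l = 2 \left(-8\right) = -16$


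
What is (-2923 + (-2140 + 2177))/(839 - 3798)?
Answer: 2886/2959 ≈ 0.97533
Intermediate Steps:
(-2923 + (-2140 + 2177))/(839 - 3798) = (-2923 + 37)/(-2959) = -2886*(-1/2959) = 2886/2959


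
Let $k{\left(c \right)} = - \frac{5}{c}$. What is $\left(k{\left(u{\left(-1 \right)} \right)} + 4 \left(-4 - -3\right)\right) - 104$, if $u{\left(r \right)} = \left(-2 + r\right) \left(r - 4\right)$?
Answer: $- \frac{325}{3} \approx -108.33$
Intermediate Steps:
$u{\left(r \right)} = \left(-4 + r\right) \left(-2 + r\right)$ ($u{\left(r \right)} = \left(-2 + r\right) \left(-4 + r\right) = \left(-4 + r\right) \left(-2 + r\right)$)
$\left(k{\left(u{\left(-1 \right)} \right)} + 4 \left(-4 - -3\right)\right) - 104 = \left(- \frac{5}{8 + \left(-1\right)^{2} - -6} + 4 \left(-4 - -3\right)\right) - 104 = \left(- \frac{5}{8 + 1 + 6} + 4 \left(-4 + 3\right)\right) - 104 = \left(- \frac{5}{15} + 4 \left(-1\right)\right) - 104 = \left(\left(-5\right) \frac{1}{15} - 4\right) - 104 = \left(- \frac{1}{3} - 4\right) - 104 = - \frac{13}{3} - 104 = - \frac{325}{3}$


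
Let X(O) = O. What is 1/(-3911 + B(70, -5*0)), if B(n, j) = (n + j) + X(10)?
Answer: -1/3831 ≈ -0.00026103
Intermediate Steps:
B(n, j) = 10 + j + n (B(n, j) = (n + j) + 10 = (j + n) + 10 = 10 + j + n)
1/(-3911 + B(70, -5*0)) = 1/(-3911 + (10 - 5*0 + 70)) = 1/(-3911 + (10 + 0 + 70)) = 1/(-3911 + 80) = 1/(-3831) = -1/3831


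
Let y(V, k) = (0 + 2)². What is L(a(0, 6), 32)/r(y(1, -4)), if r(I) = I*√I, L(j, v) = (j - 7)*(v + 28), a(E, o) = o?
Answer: -15/2 ≈ -7.5000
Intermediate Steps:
y(V, k) = 4 (y(V, k) = 2² = 4)
L(j, v) = (-7 + j)*(28 + v)
r(I) = I^(3/2)
L(a(0, 6), 32)/r(y(1, -4)) = (-196 - 7*32 + 28*6 + 6*32)/(4^(3/2)) = (-196 - 224 + 168 + 192)/8 = -60*⅛ = -15/2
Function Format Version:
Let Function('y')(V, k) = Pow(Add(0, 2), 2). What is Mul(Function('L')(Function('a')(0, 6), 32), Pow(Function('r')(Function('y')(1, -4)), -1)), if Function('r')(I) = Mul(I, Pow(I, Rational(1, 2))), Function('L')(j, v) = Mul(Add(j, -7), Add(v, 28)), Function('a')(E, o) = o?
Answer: Rational(-15, 2) ≈ -7.5000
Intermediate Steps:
Function('y')(V, k) = 4 (Function('y')(V, k) = Pow(2, 2) = 4)
Function('L')(j, v) = Mul(Add(-7, j), Add(28, v))
Function('r')(I) = Pow(I, Rational(3, 2))
Mul(Function('L')(Function('a')(0, 6), 32), Pow(Function('r')(Function('y')(1, -4)), -1)) = Mul(Add(-196, Mul(-7, 32), Mul(28, 6), Mul(6, 32)), Pow(Pow(4, Rational(3, 2)), -1)) = Mul(Add(-196, -224, 168, 192), Pow(8, -1)) = Mul(-60, Rational(1, 8)) = Rational(-15, 2)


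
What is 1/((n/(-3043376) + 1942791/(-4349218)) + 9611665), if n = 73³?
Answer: 6618152839984/63611464214443192799 ≈ 1.0404e-7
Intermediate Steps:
n = 389017
1/((n/(-3043376) + 1942791/(-4349218)) + 9611665) = 1/((389017/(-3043376) + 1942791/(-4349218)) + 9611665) = 1/((389017*(-1/3043376) + 1942791*(-1/4349218)) + 9611665) = 1/((-389017/3043376 - 1942791/4349218) + 9611665) = 1/(-3802281620561/6618152839984 + 9611665) = 1/(63611464214443192799/6618152839984) = 6618152839984/63611464214443192799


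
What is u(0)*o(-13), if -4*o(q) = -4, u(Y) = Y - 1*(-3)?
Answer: 3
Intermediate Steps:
u(Y) = 3 + Y (u(Y) = Y + 3 = 3 + Y)
o(q) = 1 (o(q) = -1/4*(-4) = 1)
u(0)*o(-13) = (3 + 0)*1 = 3*1 = 3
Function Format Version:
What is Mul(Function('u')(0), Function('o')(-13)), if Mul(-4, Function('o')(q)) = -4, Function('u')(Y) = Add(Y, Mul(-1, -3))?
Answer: 3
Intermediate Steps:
Function('u')(Y) = Add(3, Y) (Function('u')(Y) = Add(Y, 3) = Add(3, Y))
Function('o')(q) = 1 (Function('o')(q) = Mul(Rational(-1, 4), -4) = 1)
Mul(Function('u')(0), Function('o')(-13)) = Mul(Add(3, 0), 1) = Mul(3, 1) = 3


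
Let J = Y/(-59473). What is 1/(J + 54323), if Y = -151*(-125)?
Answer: 59473/3230732904 ≈ 1.8409e-5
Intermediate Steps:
Y = 18875
J = -18875/59473 (J = 18875/(-59473) = 18875*(-1/59473) = -18875/59473 ≈ -0.31737)
1/(J + 54323) = 1/(-18875/59473 + 54323) = 1/(3230732904/59473) = 59473/3230732904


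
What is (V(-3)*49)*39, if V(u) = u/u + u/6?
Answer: 1911/2 ≈ 955.50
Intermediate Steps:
V(u) = 1 + u/6 (V(u) = 1 + u*(⅙) = 1 + u/6)
(V(-3)*49)*39 = ((1 + (⅙)*(-3))*49)*39 = ((1 - ½)*49)*39 = ((½)*49)*39 = (49/2)*39 = 1911/2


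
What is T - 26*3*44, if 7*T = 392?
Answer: -3376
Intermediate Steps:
T = 56 (T = (⅐)*392 = 56)
T - 26*3*44 = 56 - 26*3*44 = 56 - 78*44 = 56 - 3432 = -3376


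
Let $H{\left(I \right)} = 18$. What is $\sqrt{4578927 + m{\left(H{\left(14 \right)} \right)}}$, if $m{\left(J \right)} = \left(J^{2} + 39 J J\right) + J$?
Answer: $\sqrt{4591905} \approx 2142.9$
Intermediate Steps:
$m{\left(J \right)} = J + 40 J^{2}$ ($m{\left(J \right)} = \left(J^{2} + 39 J^{2}\right) + J = 40 J^{2} + J = J + 40 J^{2}$)
$\sqrt{4578927 + m{\left(H{\left(14 \right)} \right)}} = \sqrt{4578927 + 18 \left(1 + 40 \cdot 18\right)} = \sqrt{4578927 + 18 \left(1 + 720\right)} = \sqrt{4578927 + 18 \cdot 721} = \sqrt{4578927 + 12978} = \sqrt{4591905}$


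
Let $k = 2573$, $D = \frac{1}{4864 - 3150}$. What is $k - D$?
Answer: $\frac{4410121}{1714} \approx 2573.0$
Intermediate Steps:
$D = \frac{1}{1714} \approx 0.00058343$
$k - D = 2573 - \frac{1}{1714} = \frac{4410121}{1714}$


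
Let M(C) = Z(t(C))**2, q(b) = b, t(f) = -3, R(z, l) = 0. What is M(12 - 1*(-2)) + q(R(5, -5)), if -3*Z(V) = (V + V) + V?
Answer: 9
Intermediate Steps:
Z(V) = -V (Z(V) = -((V + V) + V)/3 = -(2*V + V)/3 = -V)
M(C) = 9 (M(C) = (-1*(-3))**2 = 3**2 = 9)
M(12 - 1*(-2)) + q(R(5, -5)) = 9 + 0 = 9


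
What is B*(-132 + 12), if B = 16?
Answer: -1920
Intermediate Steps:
B*(-132 + 12) = 16*(-132 + 12) = 16*(-120) = -1920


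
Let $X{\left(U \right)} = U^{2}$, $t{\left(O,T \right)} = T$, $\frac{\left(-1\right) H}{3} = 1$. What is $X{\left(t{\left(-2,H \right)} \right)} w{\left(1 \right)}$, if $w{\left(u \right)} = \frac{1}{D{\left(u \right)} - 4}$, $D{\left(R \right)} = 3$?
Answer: $-9$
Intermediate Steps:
$H = -3$ ($H = \left(-3\right) 1 = -3$)
$w{\left(u \right)} = -1$ ($w{\left(u \right)} = \frac{1}{3 - 4} = \frac{1}{-1} = -1$)
$X{\left(t{\left(-2,H \right)} \right)} w{\left(1 \right)} = \left(-3\right)^{2} \left(-1\right) = 9 \left(-1\right) = -9$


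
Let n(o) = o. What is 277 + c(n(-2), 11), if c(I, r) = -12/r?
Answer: 3035/11 ≈ 275.91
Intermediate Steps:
277 + c(n(-2), 11) = 277 - 12/11 = 3035/11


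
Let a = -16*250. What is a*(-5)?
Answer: 20000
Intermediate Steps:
a = -4000
a*(-5) = -4000*(-5) = 20000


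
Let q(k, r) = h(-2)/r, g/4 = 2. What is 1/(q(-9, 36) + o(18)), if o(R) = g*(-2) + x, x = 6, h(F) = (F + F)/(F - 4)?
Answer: -54/539 ≈ -0.10019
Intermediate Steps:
h(F) = 2*F/(-4 + F) (h(F) = (2*F)/(-4 + F) = 2*F/(-4 + F))
g = 8 (g = 4*2 = 8)
q(k, r) = 2/(3*r) (q(k, r) = (2*(-2)/(-4 - 2))/r = (2*(-2)/(-6))/r = (2*(-2)*(-⅙))/r = 2/(3*r))
o(R) = -10 (o(R) = 8*(-2) + 6 = -16 + 6 = -10)
1/(q(-9, 36) + o(18)) = 1/((⅔)/36 - 10) = 1/((⅔)*(1/36) - 10) = 1/(1/54 - 10) = 1/(-539/54) = -54/539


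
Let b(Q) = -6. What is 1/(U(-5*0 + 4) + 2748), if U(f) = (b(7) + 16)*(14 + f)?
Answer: 1/2928 ≈ 0.00034153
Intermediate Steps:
U(f) = 140 + 10*f (U(f) = (-6 + 16)*(14 + f) = 10*(14 + f) = 140 + 10*f)
1/(U(-5*0 + 4) + 2748) = 1/((140 + 10*(-5*0 + 4)) + 2748) = 1/((140 + 10*(0 + 4)) + 2748) = 1/((140 + 10*4) + 2748) = 1/((140 + 40) + 2748) = 1/(180 + 2748) = 1/2928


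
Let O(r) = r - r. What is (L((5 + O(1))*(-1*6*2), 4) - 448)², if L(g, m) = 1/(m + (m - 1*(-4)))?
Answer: 28890625/144 ≈ 2.0063e+5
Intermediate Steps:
O(r) = 0
L(g, m) = 1/(4 + 2*m) (L(g, m) = 1/(m + (m + 4)) = 1/(m + (4 + m)) = 1/(4 + 2*m))
(L((5 + O(1))*(-1*6*2), 4) - 448)² = (1/(2*(2 + 4)) - 448)² = ((½)/6 - 448)² = ((½)*(⅙) - 448)² = (1/12 - 448)² = (-5375/12)² = 28890625/144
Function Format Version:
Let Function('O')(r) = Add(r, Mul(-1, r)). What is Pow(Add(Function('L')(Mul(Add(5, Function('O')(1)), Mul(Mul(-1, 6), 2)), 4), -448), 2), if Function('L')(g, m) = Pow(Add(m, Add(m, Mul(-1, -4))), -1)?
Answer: Rational(28890625, 144) ≈ 2.0063e+5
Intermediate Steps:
Function('O')(r) = 0
Function('L')(g, m) = Pow(Add(4, Mul(2, m)), -1) (Function('L')(g, m) = Pow(Add(m, Add(m, 4)), -1) = Pow(Add(m, Add(4, m)), -1) = Pow(Add(4, Mul(2, m)), -1))
Pow(Add(Function('L')(Mul(Add(5, Function('O')(1)), Mul(Mul(-1, 6), 2)), 4), -448), 2) = Pow(Add(Mul(Rational(1, 2), Pow(Add(2, 4), -1)), -448), 2) = Pow(Add(Mul(Rational(1, 2), Pow(6, -1)), -448), 2) = Pow(Add(Mul(Rational(1, 2), Rational(1, 6)), -448), 2) = Pow(Add(Rational(1, 12), -448), 2) = Pow(Rational(-5375, 12), 2) = Rational(28890625, 144)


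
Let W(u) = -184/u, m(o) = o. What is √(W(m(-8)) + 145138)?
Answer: 381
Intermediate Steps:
√(W(m(-8)) + 145138) = √(-184/(-8) + 145138) = √(-184*(-⅛) + 145138) = √(23 + 145138) = √145161 = 381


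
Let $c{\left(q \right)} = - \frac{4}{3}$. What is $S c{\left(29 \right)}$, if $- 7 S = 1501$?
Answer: $\frac{6004}{21} \approx 285.9$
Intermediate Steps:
$S = - \frac{1501}{7}$ ($S = \left(- \frac{1}{7}\right) 1501 = - \frac{1501}{7} \approx -214.43$)
$c{\left(q \right)} = - \frac{4}{3}$ ($c{\left(q \right)} = \left(-4\right) \frac{1}{3} = - \frac{4}{3}$)
$S c{\left(29 \right)} = \left(- \frac{1501}{7}\right) \left(- \frac{4}{3}\right) = \frac{6004}{21}$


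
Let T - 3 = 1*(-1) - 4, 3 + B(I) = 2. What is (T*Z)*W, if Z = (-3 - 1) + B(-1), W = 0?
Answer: 0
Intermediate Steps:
B(I) = -1 (B(I) = -3 + 2 = -1)
Z = -5 (Z = (-3 - 1) - 1 = -4 - 1 = -5)
T = -2 (T = 3 + (1*(-1) - 4) = 3 + (-1 - 4) = 3 - 5 = -2)
(T*Z)*W = -2*(-5)*0 = 10*0 = 0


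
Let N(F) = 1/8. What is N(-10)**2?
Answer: 1/64 ≈ 0.015625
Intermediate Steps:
N(F) = 1/8
N(-10)**2 = (1/8)**2 = 1/64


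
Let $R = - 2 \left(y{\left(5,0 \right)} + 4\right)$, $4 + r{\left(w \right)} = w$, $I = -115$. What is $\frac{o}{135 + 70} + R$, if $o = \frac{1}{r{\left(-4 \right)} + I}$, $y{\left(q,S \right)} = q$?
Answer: $- \frac{453871}{25215} \approx -18.0$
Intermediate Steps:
$r{\left(w \right)} = -4 + w$
$o = - \frac{1}{123}$ ($o = \frac{1}{\left(-4 - 4\right) - 115} = \frac{1}{-8 - 115} = \frac{1}{-123} = - \frac{1}{123} \approx -0.0081301$)
$R = -18$ ($R = - 2 \left(5 + 4\right) = \left(-2\right) 9 = -18$)
$\frac{o}{135 + 70} + R = - \frac{1}{123 \left(135 + 70\right)} - 18 = - \frac{1}{123 \cdot 205} - 18 = \left(- \frac{1}{123}\right) \frac{1}{205} - 18 = - \frac{1}{25215} - 18 = - \frac{453871}{25215}$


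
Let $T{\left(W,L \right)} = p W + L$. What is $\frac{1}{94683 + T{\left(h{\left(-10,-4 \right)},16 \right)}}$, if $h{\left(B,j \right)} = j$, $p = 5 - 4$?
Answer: $\frac{1}{94695} \approx 1.056 \cdot 10^{-5}$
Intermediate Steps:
$p = 1$ ($p = 5 - 4 = 1$)
$T{\left(W,L \right)} = L + W$ ($T{\left(W,L \right)} = 1 W + L = W + L = L + W$)
$\frac{1}{94683 + T{\left(h{\left(-10,-4 \right)},16 \right)}} = \frac{1}{94683 + \left(16 - 4\right)} = \frac{1}{94683 + 12} = \frac{1}{94695}$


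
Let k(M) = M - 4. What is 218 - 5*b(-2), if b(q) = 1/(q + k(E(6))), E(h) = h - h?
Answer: 1313/6 ≈ 218.83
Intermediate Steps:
E(h) = 0
k(M) = -4 + M
b(q) = 1/(-4 + q) (b(q) = 1/(q + (-4 + 0)) = 1/(q - 4) = 1/(-4 + q))
218 - 5*b(-2) = 218 - 5/(-4 - 2) = 218 - 5/(-6) = 218 - 5*(-⅙) = 218 + ⅚ = 1313/6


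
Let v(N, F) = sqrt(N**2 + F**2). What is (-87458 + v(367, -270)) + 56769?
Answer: -30689 + sqrt(207589) ≈ -30233.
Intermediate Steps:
v(N, F) = sqrt(F**2 + N**2)
(-87458 + v(367, -270)) + 56769 = (-87458 + sqrt((-270)**2 + 367**2)) + 56769 = (-87458 + sqrt(72900 + 134689)) + 56769 = (-87458 + sqrt(207589)) + 56769 = -30689 + sqrt(207589)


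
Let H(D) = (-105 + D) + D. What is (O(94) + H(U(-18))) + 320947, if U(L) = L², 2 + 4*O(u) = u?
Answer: 321513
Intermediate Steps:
O(u) = -½ + u/4
H(D) = -105 + 2*D
(O(94) + H(U(-18))) + 320947 = ((-½ + (¼)*94) + (-105 + 2*(-18)²)) + 320947 = ((-½ + 47/2) + (-105 + 2*324)) + 320947 = (23 + (-105 + 648)) + 320947 = (23 + 543) + 320947 = 566 + 320947 = 321513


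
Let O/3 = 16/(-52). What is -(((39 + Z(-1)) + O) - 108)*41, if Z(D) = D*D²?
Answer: 37802/13 ≈ 2907.8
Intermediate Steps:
O = -12/13 (O = 3*(16/(-52)) = 3*(16*(-1/52)) = 3*(-4/13) = -12/13 ≈ -0.92308)
Z(D) = D³
-(((39 + Z(-1)) + O) - 108)*41 = -(((39 + (-1)³) - 12/13) - 108)*41 = -(((39 - 1) - 12/13) - 108)*41 = -((38 - 12/13) - 108)*41 = -(482/13 - 108)*41 = -(-922)*41/13 = -1*(-37802/13) = 37802/13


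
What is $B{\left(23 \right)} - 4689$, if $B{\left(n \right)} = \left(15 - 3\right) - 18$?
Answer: $-4695$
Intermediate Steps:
$B{\left(n \right)} = -6$ ($B{\left(n \right)} = 12 - 18 = -6$)
$B{\left(23 \right)} - 4689 = -6 - 4689 = -4695$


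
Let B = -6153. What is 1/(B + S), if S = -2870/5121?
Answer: -5121/31512383 ≈ -0.00016251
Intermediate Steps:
S = -2870/5121 (S = -2870*1/5121 = -2870/5121 ≈ -0.56044)
1/(B + S) = 1/(-6153 - 2870/5121) = 1/(-31512383/5121) = -5121/31512383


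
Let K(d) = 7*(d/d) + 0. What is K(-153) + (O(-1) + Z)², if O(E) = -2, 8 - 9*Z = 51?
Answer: 4288/81 ≈ 52.938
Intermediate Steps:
Z = -43/9 (Z = 8/9 - ⅑*51 = 8/9 - 17/3 = -43/9 ≈ -4.7778)
K(d) = 7 (K(d) = 7*1 + 0 = 7 + 0 = 7)
K(-153) + (O(-1) + Z)² = 7 + (-2 - 43/9)² = 7 + (-61/9)² = 7 + 3721/81 = 4288/81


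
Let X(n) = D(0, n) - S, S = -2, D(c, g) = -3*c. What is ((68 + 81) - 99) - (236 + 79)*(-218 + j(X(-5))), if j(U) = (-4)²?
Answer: 63680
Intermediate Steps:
X(n) = 2 (X(n) = -3*0 - 1*(-2) = 0 + 2 = 2)
j(U) = 16
((68 + 81) - 99) - (236 + 79)*(-218 + j(X(-5))) = ((68 + 81) - 99) - (236 + 79)*(-218 + 16) = (149 - 99) - 315*(-202) = 50 - 1*(-63630) = 50 + 63630 = 63680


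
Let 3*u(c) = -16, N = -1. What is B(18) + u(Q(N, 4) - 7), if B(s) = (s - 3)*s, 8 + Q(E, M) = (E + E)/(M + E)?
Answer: 794/3 ≈ 264.67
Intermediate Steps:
Q(E, M) = -8 + 2*E/(E + M) (Q(E, M) = -8 + (E + E)/(M + E) = -8 + (2*E)/(E + M) = -8 + 2*E/(E + M))
B(s) = s*(-3 + s) (B(s) = (-3 + s)*s = s*(-3 + s))
u(c) = -16/3 (u(c) = (⅓)*(-16) = -16/3)
B(18) + u(Q(N, 4) - 7) = 18*(-3 + 18) - 16/3 = 18*15 - 16/3 = 270 - 16/3 = 794/3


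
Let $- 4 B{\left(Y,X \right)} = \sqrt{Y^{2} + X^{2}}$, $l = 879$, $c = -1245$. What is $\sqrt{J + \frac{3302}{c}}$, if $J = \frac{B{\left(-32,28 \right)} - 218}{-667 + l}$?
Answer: $\frac{\sqrt{-64100072490 - 82151325 \sqrt{113}}}{131970} \approx 1.9315 i$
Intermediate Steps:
$B{\left(Y,X \right)} = - \frac{\sqrt{X^{2} + Y^{2}}}{4}$ ($B{\left(Y,X \right)} = - \frac{\sqrt{Y^{2} + X^{2}}}{4} = - \frac{\sqrt{X^{2} + Y^{2}}}{4}$)
$J = - \frac{109}{106} - \frac{\sqrt{113}}{212}$ ($J = \frac{- \frac{\sqrt{28^{2} + \left(-32\right)^{2}}}{4} - 218}{-667 + 879} = \frac{- \frac{\sqrt{784 + 1024}}{4} - 218}{212} = \left(- \frac{\sqrt{1808}}{4} - 218\right) \frac{1}{212} = \left(- \frac{4 \sqrt{113}}{4} - 218\right) \frac{1}{212} = \left(- \sqrt{113} - 218\right) \frac{1}{212} = \left(-218 - \sqrt{113}\right) \frac{1}{212} = - \frac{109}{106} - \frac{\sqrt{113}}{212} \approx -1.0784$)
$\sqrt{J + \frac{3302}{c}} = \sqrt{\left(- \frac{109}{106} - \frac{\sqrt{113}}{212}\right) + \frac{3302}{-1245}} = \sqrt{\left(- \frac{109}{106} - \frac{\sqrt{113}}{212}\right) + 3302 \left(- \frac{1}{1245}\right)} = \sqrt{\left(- \frac{109}{106} - \frac{\sqrt{113}}{212}\right) - \frac{3302}{1245}} = \sqrt{- \frac{485717}{131970} - \frac{\sqrt{113}}{212}}$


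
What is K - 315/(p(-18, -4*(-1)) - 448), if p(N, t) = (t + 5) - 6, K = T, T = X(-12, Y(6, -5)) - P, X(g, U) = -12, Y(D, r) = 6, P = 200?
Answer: -18805/89 ≈ -211.29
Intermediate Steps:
T = -212 (T = -12 - 1*200 = -12 - 200 = -212)
K = -212
p(N, t) = -1 + t (p(N, t) = (5 + t) - 6 = -1 + t)
K - 315/(p(-18, -4*(-1)) - 448) = -212 - 315/((-1 - 4*(-1)) - 448) = -212 - 315/((-1 + 4) - 448) = -212 - 315/(3 - 448) = -212 - 315/(-445) = -212 - 315*(-1/445) = -212 + 63/89 = -18805/89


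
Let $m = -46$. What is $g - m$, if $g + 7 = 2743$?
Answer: $2782$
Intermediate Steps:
$g = 2736$ ($g = -7 + 2743 = 2736$)
$g - m = 2736 - -46 = 2736 + 46 = 2782$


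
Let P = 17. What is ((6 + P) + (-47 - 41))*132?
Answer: -8580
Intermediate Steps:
((6 + P) + (-47 - 41))*132 = ((6 + 17) + (-47 - 41))*132 = (23 - 88)*132 = -65*132 = -8580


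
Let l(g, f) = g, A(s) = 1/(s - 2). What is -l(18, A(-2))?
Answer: -18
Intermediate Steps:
A(s) = 1/(-2 + s)
-l(18, A(-2)) = -1*18 = -18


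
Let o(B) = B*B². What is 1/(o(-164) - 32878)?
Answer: -1/4443822 ≈ -2.2503e-7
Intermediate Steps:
o(B) = B³
1/(o(-164) - 32878) = 1/((-164)³ - 32878) = 1/(-4410944 - 32878) = 1/(-4443822) = -1/4443822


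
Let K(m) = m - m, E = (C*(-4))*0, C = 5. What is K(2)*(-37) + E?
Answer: 0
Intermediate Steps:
E = 0 (E = (5*(-4))*0 = -20*0 = 0)
K(m) = 0
K(2)*(-37) + E = 0*(-37) + 0 = 0 + 0 = 0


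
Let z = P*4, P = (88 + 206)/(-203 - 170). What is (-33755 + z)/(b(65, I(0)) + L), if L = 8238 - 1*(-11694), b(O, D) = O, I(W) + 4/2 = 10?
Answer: -12591791/7458881 ≈ -1.6882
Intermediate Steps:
I(W) = 8 (I(W) = -2 + 10 = 8)
L = 19932 (L = 8238 + 11694 = 19932)
P = -294/373 (P = 294/(-373) = 294*(-1/373) = -294/373 ≈ -0.78820)
z = -1176/373 (z = -294/373*4 = -1176/373 ≈ -3.1528)
(-33755 + z)/(b(65, I(0)) + L) = (-33755 - 1176/373)/(65 + 19932) = -12591791/373/19997 = -12591791/373*1/19997 = -12591791/7458881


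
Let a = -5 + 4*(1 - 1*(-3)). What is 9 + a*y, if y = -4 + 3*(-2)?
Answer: -101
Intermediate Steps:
a = 11 (a = -5 + 4*(1 + 3) = -5 + 4*4 = -5 + 16 = 11)
y = -10 (y = -4 - 6 = -10)
9 + a*y = 9 + 11*(-10) = 9 - 110 = -101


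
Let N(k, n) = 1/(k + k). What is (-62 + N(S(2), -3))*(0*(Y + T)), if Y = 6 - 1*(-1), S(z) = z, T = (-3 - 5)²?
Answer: 0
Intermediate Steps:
T = 64 (T = (-8)² = 64)
N(k, n) = 1/(2*k)
Y = 7 (Y = 6 + 1 = 7)
(-62 + N(S(2), -3))*(0*(Y + T)) = (-62 + (½)/2)*(0*(7 + 64)) = (-62 + (½)*(½))*(0*71) = (-62 + ¼)*0 = -247/4*0 = 0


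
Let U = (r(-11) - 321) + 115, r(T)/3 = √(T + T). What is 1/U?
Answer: -103/21317 - 3*I*√22/42634 ≈ -0.0048318 - 0.00033005*I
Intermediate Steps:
r(T) = 3*√2*√T (r(T) = 3*√(T + T) = 3*√(2*T) = 3*(√2*√T) = 3*√2*√T)
U = -206 + 3*I*√22 (U = (3*√2*√(-11) - 321) + 115 = (3*√2*(I*√11) - 321) + 115 = (3*I*√22 - 321) + 115 = (-321 + 3*I*√22) + 115 = -206 + 3*I*√22 ≈ -206.0 + 14.071*I)
1/U = 1/(-206 + 3*I*√22)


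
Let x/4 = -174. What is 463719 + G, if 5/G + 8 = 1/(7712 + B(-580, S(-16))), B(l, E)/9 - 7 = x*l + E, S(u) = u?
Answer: 13506264636278/29126007 ≈ 4.6372e+5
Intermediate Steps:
x = -696 (x = 4*(-174) = -696)
B(l, E) = 63 - 6264*l + 9*E (B(l, E) = 63 + 9*(-696*l + E) = 63 + 9*(E - 696*l) = 63 + (-6264*l + 9*E) = 63 - 6264*l + 9*E)
G = -18203755/29126007 (G = 5/(-8 + 1/(7712 + (63 - 6264*(-580) + 9*(-16)))) = 5/(-8 + 1/(7712 + (63 + 3633120 - 144))) = 5/(-8 + 1/(7712 + 3633039)) = 5/(-8 + 1/3640751) = 5/(-29126007/3640751) = 5*(-3640751/29126007) = -18203755/29126007 ≈ -0.62500)
463719 + G = 463719 - 18203755/29126007 = 13506264636278/29126007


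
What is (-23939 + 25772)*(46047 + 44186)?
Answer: 165397089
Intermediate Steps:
(-23939 + 25772)*(46047 + 44186) = 1833*90233 = 165397089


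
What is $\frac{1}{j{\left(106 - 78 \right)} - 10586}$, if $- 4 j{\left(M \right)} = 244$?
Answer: $- \frac{1}{10647} \approx -9.3923 \cdot 10^{-5}$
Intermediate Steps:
$j{\left(M \right)} = -61$ ($j{\left(M \right)} = \left(- \frac{1}{4}\right) 244 = -61$)
$\frac{1}{j{\left(106 - 78 \right)} - 10586} = \frac{1}{-61 - 10586} = \frac{1}{-10647} = - \frac{1}{10647}$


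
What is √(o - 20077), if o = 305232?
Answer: √285155 ≈ 534.00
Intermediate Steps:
√(o - 20077) = √(305232 - 20077) = √285155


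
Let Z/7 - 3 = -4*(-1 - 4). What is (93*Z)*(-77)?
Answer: -1152921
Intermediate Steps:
Z = 161 (Z = 21 + 7*(-4*(-1 - 4)) = 21 + 7*(-4*(-5)) = 21 + 7*20 = 21 + 140 = 161)
(93*Z)*(-77) = (93*161)*(-77) = 14973*(-77) = -1152921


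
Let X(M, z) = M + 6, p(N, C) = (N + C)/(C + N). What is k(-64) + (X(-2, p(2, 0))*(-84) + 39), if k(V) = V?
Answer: -361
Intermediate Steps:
p(N, C) = 1 (p(N, C) = (C + N)/(C + N) = 1)
X(M, z) = 6 + M
k(-64) + (X(-2, p(2, 0))*(-84) + 39) = -64 + ((6 - 2)*(-84) + 39) = -64 + (4*(-84) + 39) = -64 + (-336 + 39) = -64 - 297 = -361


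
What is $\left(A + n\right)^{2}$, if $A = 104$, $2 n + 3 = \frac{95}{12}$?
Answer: $\frac{6528025}{576} \approx 11333.0$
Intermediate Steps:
$n = \frac{59}{24}$ ($n = - \frac{3}{2} + \frac{95 \cdot \frac{1}{12}}{2} = - \frac{3}{2} + \frac{1}{2} \cdot \frac{95}{12} = - \frac{3}{2} + \frac{95}{24} = \frac{59}{24} \approx 2.4583$)
$\left(A + n\right)^{2} = \left(104 + \frac{59}{24}\right)^{2} = \left(\frac{2555}{24}\right)^{2} = \frac{6528025}{576}$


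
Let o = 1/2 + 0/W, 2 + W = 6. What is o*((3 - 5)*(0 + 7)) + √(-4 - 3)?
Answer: -7 + I*√7 ≈ -7.0 + 2.6458*I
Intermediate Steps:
W = 4 (W = -2 + 6 = 4)
o = ½ (o = 1/2 + 0/4 = 1*(½) + 0*(¼) = ½ + 0 = ½ ≈ 0.50000)
o*((3 - 5)*(0 + 7)) + √(-4 - 3) = ((3 - 5)*(0 + 7))/2 + √(-4 - 3) = (-2*7)/2 + √(-7) = (½)*(-14) + I*√7 = -7 + I*√7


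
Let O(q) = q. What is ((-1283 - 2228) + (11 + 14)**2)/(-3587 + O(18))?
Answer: 2886/3569 ≈ 0.80863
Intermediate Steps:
((-1283 - 2228) + (11 + 14)**2)/(-3587 + O(18)) = ((-1283 - 2228) + (11 + 14)**2)/(-3587 + 18) = (-3511 + 25**2)/(-3569) = (-3511 + 625)*(-1/3569) = -2886*(-1/3569) = 2886/3569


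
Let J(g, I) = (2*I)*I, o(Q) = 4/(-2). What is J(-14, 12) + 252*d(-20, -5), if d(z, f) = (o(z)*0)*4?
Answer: 288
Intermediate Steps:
o(Q) = -2 (o(Q) = 4*(-1/2) = -2)
d(z, f) = 0 (d(z, f) = -2*0*4 = 0*4 = 0)
J(g, I) = 2*I**2
J(-14, 12) + 252*d(-20, -5) = 2*12**2 + 252*0 = 2*144 + 0 = 288 + 0 = 288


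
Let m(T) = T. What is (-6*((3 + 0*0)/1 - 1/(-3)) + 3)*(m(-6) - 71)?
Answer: 1309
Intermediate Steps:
(-6*((3 + 0*0)/1 - 1/(-3)) + 3)*(m(-6) - 71) = (-6*((3 + 0*0)/1 - 1/(-3)) + 3)*(-6 - 71) = (-6*((3 + 0)*1 - 1*(-1/3)) + 3)*(-77) = (-6*(3*1 + 1/3) + 3)*(-77) = (-6*(3 + 1/3) + 3)*(-77) = (-6*10/3 + 3)*(-77) = (-20 + 3)*(-77) = -17*(-77) = 1309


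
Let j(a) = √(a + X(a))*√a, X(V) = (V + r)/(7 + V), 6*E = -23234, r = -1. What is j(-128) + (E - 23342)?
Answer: -81643/3 - 8*√30718/11 ≈ -27342.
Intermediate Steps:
E = -11617/3 (E = (⅙)*(-23234) = -11617/3 ≈ -3872.3)
X(V) = (-1 + V)/(7 + V) (X(V) = (V - 1)/(7 + V) = (-1 + V)/(7 + V))
j(a) = √a*√(a + (-1 + a)/(7 + a)) (j(a) = √(a + (-1 + a)/(7 + a))*√a = √a*√(a + (-1 + a)/(7 + a)))
j(-128) + (E - 23342) = √(-128)*√((-1 - 128 - 128*(7 - 128))/(7 - 128)) + (-11617/3 - 23342) = (8*I*√2)*√((-1 - 128 - 128*(-121))/(-121)) - 81643/3 = (8*I*√2)*√(-(-1 - 128 + 15488)/121) - 81643/3 = (8*I*√2)*√(-1/121*15359) - 81643/3 = (8*I*√2)*√(-15359/121) - 81643/3 = (8*I*√2)*(I*√15359/11) - 81643/3 = -8*√30718/11 - 81643/3 = -81643/3 - 8*√30718/11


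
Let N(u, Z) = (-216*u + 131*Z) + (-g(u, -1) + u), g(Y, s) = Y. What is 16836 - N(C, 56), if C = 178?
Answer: 47948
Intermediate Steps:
N(u, Z) = -216*u + 131*Z (N(u, Z) = (-216*u + 131*Z) + (-u + u) = (-216*u + 131*Z) + 0 = -216*u + 131*Z)
16836 - N(C, 56) = 16836 - (-216*178 + 131*56) = 16836 - (-38448 + 7336) = 16836 - 1*(-31112) = 16836 + 31112 = 47948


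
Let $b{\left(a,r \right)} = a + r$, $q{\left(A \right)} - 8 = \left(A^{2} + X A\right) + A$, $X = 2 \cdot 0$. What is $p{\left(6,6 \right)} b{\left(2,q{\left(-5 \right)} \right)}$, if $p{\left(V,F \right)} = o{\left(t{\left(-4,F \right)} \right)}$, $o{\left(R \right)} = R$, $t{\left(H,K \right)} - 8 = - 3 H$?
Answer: $600$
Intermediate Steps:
$t{\left(H,K \right)} = 8 - 3 H$
$X = 0$
$p{\left(V,F \right)} = 20$ ($p{\left(V,F \right)} = 8 - -12 = 8 + 12 = 20$)
$q{\left(A \right)} = 8 + A + A^{2}$ ($q{\left(A \right)} = 8 + \left(\left(A^{2} + 0 A\right) + A\right) = 8 + \left(\left(A^{2} + 0\right) + A\right) = 8 + \left(A^{2} + A\right) = 8 + \left(A + A^{2}\right) = 8 + A + A^{2}$)
$p{\left(6,6 \right)} b{\left(2,q{\left(-5 \right)} \right)} = 20 \left(2 + \left(8 - 5 + \left(-5\right)^{2}\right)\right) = 20 \left(2 + \left(8 - 5 + 25\right)\right) = 20 \left(2 + 28\right) = 20 \cdot 30 = 600$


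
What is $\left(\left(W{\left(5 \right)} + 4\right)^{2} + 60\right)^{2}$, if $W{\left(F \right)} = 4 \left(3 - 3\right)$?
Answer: $5776$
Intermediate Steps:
$W{\left(F \right)} = 0$ ($W{\left(F \right)} = 4 \cdot 0 = 0$)
$\left(\left(W{\left(5 \right)} + 4\right)^{2} + 60\right)^{2} = \left(\left(0 + 4\right)^{2} + 60\right)^{2} = \left(4^{2} + 60\right)^{2} = \left(16 + 60\right)^{2} = 76^{2} = 5776$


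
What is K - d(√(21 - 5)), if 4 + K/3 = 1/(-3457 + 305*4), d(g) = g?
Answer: -35795/2237 ≈ -16.001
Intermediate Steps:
K = -26847/2237 (K = -12 + 3/(-3457 + 305*4) = -12 + 3/(-3457 + 1220) = -12 + 3/(-2237) = -12 + 3*(-1/2237) = -12 - 3/2237 = -26847/2237 ≈ -12.001)
K - d(√(21 - 5)) = -26847/2237 - √(21 - 5) = -26847/2237 - √16 = -26847/2237 - 1*4 = -26847/2237 - 4 = -35795/2237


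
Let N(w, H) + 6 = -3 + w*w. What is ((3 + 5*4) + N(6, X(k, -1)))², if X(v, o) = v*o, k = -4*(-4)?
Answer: 2500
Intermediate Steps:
k = 16
X(v, o) = o*v
N(w, H) = -9 + w² (N(w, H) = -6 + (-3 + w*w) = -6 + (-3 + w²) = -9 + w²)
((3 + 5*4) + N(6, X(k, -1)))² = ((3 + 5*4) + (-9 + 6²))² = ((3 + 20) + (-9 + 36))² = (23 + 27)² = 50² = 2500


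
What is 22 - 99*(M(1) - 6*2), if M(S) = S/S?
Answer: 1111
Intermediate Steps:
M(S) = 1
22 - 99*(M(1) - 6*2) = 22 - 99*(1 - 6*2) = 22 - 99*(1 - 12) = 22 - 99*(-11) = 22 + 1089 = 1111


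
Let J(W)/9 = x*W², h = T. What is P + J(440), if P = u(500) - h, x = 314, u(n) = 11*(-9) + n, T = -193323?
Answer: 547307324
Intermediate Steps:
u(n) = -99 + n
h = -193323
J(W) = 2826*W² (J(W) = 9*(314*W²) = 2826*W²)
P = 193724 (P = (-99 + 500) - 1*(-193323) = 401 + 193323 = 193724)
P + J(440) = 193724 + 2826*440² = 193724 + 2826*193600 = 193724 + 547113600 = 547307324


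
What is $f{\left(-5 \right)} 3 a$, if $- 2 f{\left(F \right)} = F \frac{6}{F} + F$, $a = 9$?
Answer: $- \frac{27}{2} \approx -13.5$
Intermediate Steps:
$f{\left(F \right)} = -3 - \frac{F}{2}$ ($f{\left(F \right)} = - \frac{F \frac{6}{F} + F}{2} = - \frac{6 + F}{2} = -3 - \frac{F}{2}$)
$f{\left(-5 \right)} 3 a = \left(-3 - - \frac{5}{2}\right) 3 \cdot 9 = \left(-3 + \frac{5}{2}\right) 3 \cdot 9 = \left(- \frac{1}{2}\right) 3 \cdot 9 = \left(- \frac{3}{2}\right) 9 = - \frac{27}{2}$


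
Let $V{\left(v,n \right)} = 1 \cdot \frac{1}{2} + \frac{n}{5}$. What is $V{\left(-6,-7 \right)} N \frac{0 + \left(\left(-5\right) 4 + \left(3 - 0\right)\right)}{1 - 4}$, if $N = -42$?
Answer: $\frac{1071}{5} \approx 214.2$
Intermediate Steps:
$V{\left(v,n \right)} = \frac{1}{2} + \frac{n}{5}$ ($V{\left(v,n \right)} = 1 \cdot \frac{1}{2} + n \frac{1}{5} = \frac{1}{2} + \frac{n}{5}$)
$V{\left(-6,-7 \right)} N \frac{0 + \left(\left(-5\right) 4 + \left(3 - 0\right)\right)}{1 - 4} = \left(\frac{1}{2} + \frac{1}{5} \left(-7\right)\right) \left(-42\right) \frac{0 + \left(\left(-5\right) 4 + \left(3 - 0\right)\right)}{1 - 4} = \left(\frac{1}{2} - \frac{7}{5}\right) \left(-42\right) \frac{0 + \left(-20 + \left(3 + 0\right)\right)}{-3} = \left(- \frac{9}{10}\right) \left(-42\right) \left(0 + \left(-20 + 3\right)\right) \left(- \frac{1}{3}\right) = \frac{189 \left(0 - 17\right) \left(- \frac{1}{3}\right)}{5} = \frac{189 \left(\left(-17\right) \left(- \frac{1}{3}\right)\right)}{5} = \frac{189}{5} \cdot \frac{17}{3} = \frac{1071}{5}$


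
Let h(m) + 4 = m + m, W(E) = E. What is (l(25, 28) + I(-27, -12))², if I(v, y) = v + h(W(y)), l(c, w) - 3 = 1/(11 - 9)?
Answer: 10609/4 ≈ 2652.3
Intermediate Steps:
l(c, w) = 7/2 (l(c, w) = 3 + 1/(11 - 9) = 3 + 1/2 = 3 + ½ = 7/2)
h(m) = -4 + 2*m (h(m) = -4 + (m + m) = -4 + 2*m)
I(v, y) = -4 + v + 2*y (I(v, y) = v + (-4 + 2*y) = -4 + v + 2*y)
(l(25, 28) + I(-27, -12))² = (7/2 + (-4 - 27 + 2*(-12)))² = (7/2 + (-4 - 27 - 24))² = (7/2 - 55)² = (-103/2)² = 10609/4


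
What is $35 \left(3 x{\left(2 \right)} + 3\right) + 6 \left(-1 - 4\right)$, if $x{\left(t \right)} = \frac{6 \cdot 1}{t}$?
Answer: $390$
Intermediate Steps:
$x{\left(t \right)} = \frac{6}{t}$
$35 \left(3 x{\left(2 \right)} + 3\right) + 6 \left(-1 - 4\right) = 35 \left(3 \cdot \frac{6}{2} + 3\right) + 6 \left(-1 - 4\right) = 35 \left(3 \cdot 6 \cdot \frac{1}{2} + 3\right) + 6 \left(-5\right) = 35 \left(3 \cdot 3 + 3\right) - 30 = 35 \left(9 + 3\right) - 30 = 35 \cdot 12 - 30 = 420 - 30 = 390$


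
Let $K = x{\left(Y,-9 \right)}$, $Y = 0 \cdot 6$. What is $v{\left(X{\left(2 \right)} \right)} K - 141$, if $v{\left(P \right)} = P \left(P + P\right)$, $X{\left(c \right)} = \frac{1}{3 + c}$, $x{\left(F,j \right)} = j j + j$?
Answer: $- \frac{3381}{25} \approx -135.24$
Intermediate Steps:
$Y = 0$
$x{\left(F,j \right)} = j + j^{2}$ ($x{\left(F,j \right)} = j^{2} + j = j + j^{2}$)
$v{\left(P \right)} = 2 P^{2}$ ($v{\left(P \right)} = P 2 P = 2 P^{2}$)
$K = 72$ ($K = - 9 \left(1 - 9\right) = \left(-9\right) \left(-8\right) = 72$)
$v{\left(X{\left(2 \right)} \right)} K - 141 = 2 \left(\frac{1}{3 + 2}\right)^{2} \cdot 72 - 141 = 2 \left(\frac{1}{5}\right)^{2} \cdot 72 - 141 = \frac{2}{25} \cdot 72 - 141 = \frac{144}{25} - 141 = - \frac{3381}{25}$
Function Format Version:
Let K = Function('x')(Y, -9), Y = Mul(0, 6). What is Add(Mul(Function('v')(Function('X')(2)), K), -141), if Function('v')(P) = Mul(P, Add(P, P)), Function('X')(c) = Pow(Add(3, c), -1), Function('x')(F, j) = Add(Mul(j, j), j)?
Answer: Rational(-3381, 25) ≈ -135.24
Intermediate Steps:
Y = 0
Function('x')(F, j) = Add(j, Pow(j, 2)) (Function('x')(F, j) = Add(Pow(j, 2), j) = Add(j, Pow(j, 2)))
Function('v')(P) = Mul(2, Pow(P, 2)) (Function('v')(P) = Mul(P, Mul(2, P)) = Mul(2, Pow(P, 2)))
K = 72 (K = Mul(-9, Add(1, -9)) = Mul(-9, -8) = 72)
Add(Mul(Function('v')(Function('X')(2)), K), -141) = Add(Mul(Mul(2, Pow(Pow(Add(3, 2), -1), 2)), 72), -141) = Add(Mul(Mul(2, Pow(Pow(5, -1), 2)), 72), -141) = Add(Mul(Mul(2, Pow(Rational(1, 5), 2)), 72), -141) = Add(Mul(Mul(2, Rational(1, 25)), 72), -141) = Add(Mul(Rational(2, 25), 72), -141) = Add(Rational(144, 25), -141) = Rational(-3381, 25)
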